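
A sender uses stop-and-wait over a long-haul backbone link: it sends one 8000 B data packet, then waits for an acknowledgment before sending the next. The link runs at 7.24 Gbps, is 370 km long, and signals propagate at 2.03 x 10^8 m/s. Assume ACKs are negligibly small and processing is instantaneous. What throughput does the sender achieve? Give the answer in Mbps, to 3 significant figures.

17.5 Mbps

t_tx = L/R = 64000/7240000000 = 8.83978e-06 s.
t_prop = 370000/2.03e+08 = 0.00182266 s; RTT = 0.00364532 s.
Cycle = t_tx + RTT = 0.00365416 s.
Throughput = L / cycle = 64000 / 0.00365416 = 17.5 Mbps.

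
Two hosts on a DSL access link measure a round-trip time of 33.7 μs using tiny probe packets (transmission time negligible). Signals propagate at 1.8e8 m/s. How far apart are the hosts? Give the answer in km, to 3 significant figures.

3.03 km

One-way propagation = RTT/2 = 16.85 μs.
d = s × t = 180000000 × 1.685e-05 = 3.03 km.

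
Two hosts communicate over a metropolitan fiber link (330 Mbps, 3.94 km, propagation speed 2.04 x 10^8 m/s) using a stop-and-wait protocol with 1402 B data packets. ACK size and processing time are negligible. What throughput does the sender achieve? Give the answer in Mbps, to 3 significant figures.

t_tx = L/R = 11216/330000000 = 3.39879e-05 s.
t_prop = 3940/204000000 = 1.93137e-05 s; RTT = 3.86275e-05 s.
Cycle = t_tx + RTT = 7.26153e-05 s.
Throughput = L / cycle = 11216 / 7.26153e-05 = 154 Mbps.

154 Mbps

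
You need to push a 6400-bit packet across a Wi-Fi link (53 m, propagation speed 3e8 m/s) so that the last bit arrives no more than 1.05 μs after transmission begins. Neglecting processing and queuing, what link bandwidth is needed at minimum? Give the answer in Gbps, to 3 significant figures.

7.33 Gbps

Propagation delay = 53 / 300000000 = 0.176667 μs.
Transmission budget = 1.05 − 0.176667 = 0.873333 μs.
R ≥ L / t_tx = 6400 bits / 8.73333e-07 s = 7.33 Gbps.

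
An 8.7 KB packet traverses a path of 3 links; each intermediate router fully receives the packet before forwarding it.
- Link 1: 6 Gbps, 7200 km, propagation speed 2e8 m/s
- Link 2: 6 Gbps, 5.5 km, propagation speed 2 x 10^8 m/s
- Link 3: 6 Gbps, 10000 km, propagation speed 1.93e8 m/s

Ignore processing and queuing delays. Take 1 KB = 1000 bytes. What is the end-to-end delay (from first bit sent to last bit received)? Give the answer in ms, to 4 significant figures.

87.88 ms

L = 69600 bits.
Transmission delay per hop = L/R = 69600/6000000000 = 0.0116 ms; 3 hops → 0.0348 ms.
Propagation delays (d/s per hop): 36, 0.0275, 51.8135 ms; sum = 87.841 ms.
End-to-end = 87.88 ms.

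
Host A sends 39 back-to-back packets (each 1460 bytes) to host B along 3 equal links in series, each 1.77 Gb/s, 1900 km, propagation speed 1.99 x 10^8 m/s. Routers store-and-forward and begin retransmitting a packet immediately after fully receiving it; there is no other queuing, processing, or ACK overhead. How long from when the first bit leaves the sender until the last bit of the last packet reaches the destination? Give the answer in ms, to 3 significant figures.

28.9 ms

Per-hop transmission t_tx = L/R = 11680/1770000000 = 0.00659887 ms.
Per-hop propagation t_prop = 1900000/199000000 = 9.54774 ms.
Pipeline fill: first packet needs 3·t_tx to clear all hops; remaining 38 packets each add one t_tx.
Total = (3+39-1)·t_tx + 3·t_prop = 41·0.00659887 + 3·9.54774 = 28.9 ms.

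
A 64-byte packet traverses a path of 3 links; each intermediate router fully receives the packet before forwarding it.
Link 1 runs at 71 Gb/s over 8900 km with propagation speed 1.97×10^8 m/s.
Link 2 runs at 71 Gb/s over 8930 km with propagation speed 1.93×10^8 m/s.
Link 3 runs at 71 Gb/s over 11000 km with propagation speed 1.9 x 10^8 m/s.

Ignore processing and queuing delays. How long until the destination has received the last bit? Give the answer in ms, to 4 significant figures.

L = 64 × 8 = 512 bits.
Transmission delay per hop = L/R = 512/71000000000 = 7.21127e-06 ms; 3 hops → 2.16338e-05 ms.
Propagation delays (d/s per hop): 45.1777, 46.2694, 57.8947 ms; sum = 149.342 ms.
End-to-end = 149.3 ms.

149.3 ms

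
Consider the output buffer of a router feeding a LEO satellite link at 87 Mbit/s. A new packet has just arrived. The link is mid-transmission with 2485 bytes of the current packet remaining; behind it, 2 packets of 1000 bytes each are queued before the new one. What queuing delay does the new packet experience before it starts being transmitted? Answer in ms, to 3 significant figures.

0.412 ms

Each queued packet: L/R = 8000/87000000 = 0.091954 ms.
2 queued → 0.183908 ms.
Plus remaining 19880 bits of current packet: 0.228506 ms.
Queuing delay = 0.412 ms.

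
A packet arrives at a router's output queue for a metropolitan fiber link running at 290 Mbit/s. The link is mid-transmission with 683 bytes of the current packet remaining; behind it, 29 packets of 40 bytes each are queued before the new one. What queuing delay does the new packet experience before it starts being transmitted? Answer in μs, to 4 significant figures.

Each queued packet: L/R = 320/290000000 = 1.10345 μs.
29 queued → 32 μs.
Plus remaining 5464 bits of current packet: 18.8414 μs.
Queuing delay = 50.84 μs.

50.84 μs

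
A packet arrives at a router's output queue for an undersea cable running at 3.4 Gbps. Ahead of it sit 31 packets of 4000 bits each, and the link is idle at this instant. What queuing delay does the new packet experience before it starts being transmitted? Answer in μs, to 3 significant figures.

36.5 μs

Each queued packet: L/R = 4000/3400000000 = 1.17647 μs.
31 queued → 36.4706 μs.
Queuing delay = 36.5 μs.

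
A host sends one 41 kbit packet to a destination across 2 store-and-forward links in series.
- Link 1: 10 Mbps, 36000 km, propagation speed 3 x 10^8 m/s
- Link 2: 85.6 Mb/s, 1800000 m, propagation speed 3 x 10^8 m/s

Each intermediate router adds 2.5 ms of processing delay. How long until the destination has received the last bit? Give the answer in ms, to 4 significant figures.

L = 41000 bits.
Transmission delays (L/R per hop): 4.1, 0.478972 ms; sum = 4.57897 ms.
Propagation delays (d/s per hop): 120, 6 ms; sum = 126 ms.
Processing at 1 router(s): 1 × 2.5 ms = 2.5 ms.
End-to-end = 133.1 ms.

133.1 ms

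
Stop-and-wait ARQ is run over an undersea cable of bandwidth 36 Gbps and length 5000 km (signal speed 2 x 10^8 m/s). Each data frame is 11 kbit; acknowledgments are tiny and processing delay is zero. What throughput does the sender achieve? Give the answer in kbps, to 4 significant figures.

220.0 kbps

t_tx = L/R = 11000/36000000000 = 3.05556e-07 s.
t_prop = 5000000/200000000 = 0.025 s; RTT = 0.05 s.
Cycle = t_tx + RTT = 0.0500003 s.
Throughput = L / cycle = 11000 / 0.0500003 = 220.0 kbps.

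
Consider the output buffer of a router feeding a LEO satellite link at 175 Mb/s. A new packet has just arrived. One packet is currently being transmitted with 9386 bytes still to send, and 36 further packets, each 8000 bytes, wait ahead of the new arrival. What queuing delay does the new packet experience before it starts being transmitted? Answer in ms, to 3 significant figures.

Each queued packet: L/R = 64000/175000000 = 0.365714 ms.
36 queued → 13.1657 ms.
Plus remaining 75088 bits of current packet: 0.429074 ms.
Queuing delay = 13.6 ms.

13.6 ms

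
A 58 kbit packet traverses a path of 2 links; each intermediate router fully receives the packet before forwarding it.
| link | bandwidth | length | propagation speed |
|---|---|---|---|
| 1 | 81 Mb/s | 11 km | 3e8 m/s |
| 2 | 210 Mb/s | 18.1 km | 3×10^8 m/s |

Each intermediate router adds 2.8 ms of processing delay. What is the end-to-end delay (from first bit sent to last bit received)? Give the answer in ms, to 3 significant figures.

3.89 ms

L = 58000 bits.
Transmission delays (L/R per hop): 0.716049, 0.27619 ms; sum = 0.99224 ms.
Propagation delays (d/s per hop): 0.0366667, 0.0603333 ms; sum = 0.097 ms.
Processing at 1 router(s): 1 × 2.8 ms = 2.8 ms.
End-to-end = 3.89 ms.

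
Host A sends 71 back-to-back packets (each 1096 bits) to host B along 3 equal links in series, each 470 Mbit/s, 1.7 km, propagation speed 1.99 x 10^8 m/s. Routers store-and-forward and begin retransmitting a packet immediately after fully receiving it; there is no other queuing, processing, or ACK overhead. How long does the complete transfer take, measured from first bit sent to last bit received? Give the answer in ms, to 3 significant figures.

Per-hop transmission t_tx = L/R = 1096/470000000 = 0.00233191 ms.
Per-hop propagation t_prop = 1700/199000000 = 0.00854271 ms.
Pipeline fill: first packet needs 3·t_tx to clear all hops; remaining 70 packets each add one t_tx.
Total = (3+71-1)·t_tx + 3·t_prop = 73·0.00233191 + 3·0.00854271 = 0.196 ms.

0.196 ms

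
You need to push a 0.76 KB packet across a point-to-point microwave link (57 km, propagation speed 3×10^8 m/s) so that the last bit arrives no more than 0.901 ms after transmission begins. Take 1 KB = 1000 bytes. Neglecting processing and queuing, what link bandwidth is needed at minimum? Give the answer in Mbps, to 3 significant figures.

8.55 Mbps

L = 6080 bits.
Propagation delay = 57000 / 300000000 = 0.19 ms.
Transmission budget = 0.901 − 0.19 = 0.711 ms.
R ≥ L / t_tx = 6080 bits / 0.000711 s = 8.55 Mbps.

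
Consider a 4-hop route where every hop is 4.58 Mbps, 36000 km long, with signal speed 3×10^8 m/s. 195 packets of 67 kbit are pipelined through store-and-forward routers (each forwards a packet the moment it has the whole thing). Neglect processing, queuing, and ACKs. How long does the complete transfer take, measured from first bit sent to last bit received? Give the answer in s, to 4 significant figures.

3.377 s

Per-hop transmission t_tx = L/R = 67000/4580000 = 0.0146288 s.
Per-hop propagation t_prop = 36000000/300000000 = 0.12 s.
Pipeline fill: first packet needs 4·t_tx to clear all hops; remaining 194 packets each add one t_tx.
Total = (4+195-1)·t_tx + 4·t_prop = 198·0.0146288 + 4·0.12 = 3.377 s.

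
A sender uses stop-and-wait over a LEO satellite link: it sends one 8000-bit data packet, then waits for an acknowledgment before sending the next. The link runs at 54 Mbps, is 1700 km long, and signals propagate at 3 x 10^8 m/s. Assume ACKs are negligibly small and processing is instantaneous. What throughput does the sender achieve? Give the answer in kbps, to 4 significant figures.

t_tx = L/R = 8000/54000000 = 0.000148148 s.
t_prop = 1700000/300000000 = 0.00566667 s; RTT = 0.0113333 s.
Cycle = t_tx + RTT = 0.0114815 s.
Throughput = L / cycle = 8000 / 0.0114815 = 696.8 kbps.

696.8 kbps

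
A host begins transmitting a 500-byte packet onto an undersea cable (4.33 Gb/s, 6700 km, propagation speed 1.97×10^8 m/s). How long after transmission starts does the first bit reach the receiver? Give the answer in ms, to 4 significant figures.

First bit experiences only propagation delay: d/s = 6700000/197000000 = 34.01 ms.

34.01 ms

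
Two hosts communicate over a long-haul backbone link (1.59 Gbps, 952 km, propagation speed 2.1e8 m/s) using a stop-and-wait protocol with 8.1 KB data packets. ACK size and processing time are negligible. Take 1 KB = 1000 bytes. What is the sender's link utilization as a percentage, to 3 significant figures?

0.447 %

t_tx = L/R = 64800/1590000000 = 4.07547e-05 s.
t_prop = 952000/210000000 = 0.00453333 s; RTT = 0.00906667 s.
Cycle = t_tx + RTT = 0.00910742 s.
Utilization = t_tx / cycle = 4.07547e-05/0.00910742 = 0.447 %.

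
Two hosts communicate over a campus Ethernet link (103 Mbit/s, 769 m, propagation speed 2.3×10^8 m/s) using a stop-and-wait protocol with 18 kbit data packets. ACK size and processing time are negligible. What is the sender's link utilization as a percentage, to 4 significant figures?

96.31 %

t_tx = L/R = 18000/103000000 = 0.000174757 s.
t_prop = 769/2.3e+08 = 3.34348e-06 s; RTT = 6.68696e-06 s.
Cycle = t_tx + RTT = 0.000181444 s.
Utilization = t_tx / cycle = 0.000174757/0.000181444 = 96.31 %.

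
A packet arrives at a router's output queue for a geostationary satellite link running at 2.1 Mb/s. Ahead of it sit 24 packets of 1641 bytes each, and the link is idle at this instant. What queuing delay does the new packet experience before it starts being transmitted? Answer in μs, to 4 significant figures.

150000 μs

Each queued packet: L/R = 13128/2100000 = 6251.43 μs.
24 queued → 150034 μs.
Queuing delay = 150000 μs.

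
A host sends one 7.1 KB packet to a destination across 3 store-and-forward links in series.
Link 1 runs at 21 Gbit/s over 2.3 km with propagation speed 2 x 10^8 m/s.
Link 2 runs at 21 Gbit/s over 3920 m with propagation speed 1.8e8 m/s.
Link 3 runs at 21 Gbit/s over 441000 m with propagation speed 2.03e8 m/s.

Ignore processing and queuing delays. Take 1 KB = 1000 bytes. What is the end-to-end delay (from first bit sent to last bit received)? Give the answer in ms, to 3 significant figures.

2.21 ms

L = 56800 bits.
Transmission delay per hop = L/R = 56800/21000000000 = 0.00270476 ms; 3 hops → 0.00811429 ms.
Propagation delays (d/s per hop): 0.0115, 0.0217778, 2.17241 ms; sum = 2.20569 ms.
End-to-end = 2.21 ms.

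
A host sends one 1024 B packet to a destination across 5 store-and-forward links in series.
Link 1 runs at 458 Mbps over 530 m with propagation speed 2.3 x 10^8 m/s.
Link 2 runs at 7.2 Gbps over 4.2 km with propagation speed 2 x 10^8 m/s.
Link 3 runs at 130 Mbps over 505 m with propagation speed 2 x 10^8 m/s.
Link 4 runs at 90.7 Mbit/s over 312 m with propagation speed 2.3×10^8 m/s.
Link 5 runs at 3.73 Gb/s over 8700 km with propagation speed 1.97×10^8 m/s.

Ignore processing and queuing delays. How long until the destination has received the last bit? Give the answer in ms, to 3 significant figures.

44.4 ms

L = 1024 × 8 = 8192 bits.
Transmission delays (L/R per hop): 0.0178865, 0.00113778, 0.0630154, 0.0903197, 0.00219625 ms; sum = 0.174556 ms.
Propagation delays (d/s per hop): 0.00230435, 0.021, 0.002525, 0.00135652, 44.1624 ms; sum = 44.1896 ms.
End-to-end = 44.4 ms.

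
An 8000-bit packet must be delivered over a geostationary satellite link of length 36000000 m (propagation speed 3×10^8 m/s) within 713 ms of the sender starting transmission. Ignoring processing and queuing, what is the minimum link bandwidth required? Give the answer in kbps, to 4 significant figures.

13.49 kbps

Propagation delay = 36000000 / 300000000 = 120 ms.
Transmission budget = 713 − 120 = 593 ms.
R ≥ L / t_tx = 8000 bits / 0.593 s = 13.49 kbps.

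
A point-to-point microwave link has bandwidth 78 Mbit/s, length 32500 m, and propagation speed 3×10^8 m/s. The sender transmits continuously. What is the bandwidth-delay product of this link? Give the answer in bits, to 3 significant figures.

8450 bits

Propagation delay = 32500 / 300000000 = 0.000108333 s.
BDP = R × t_prop = 78000000 × 0.000108333 = 8450 bits.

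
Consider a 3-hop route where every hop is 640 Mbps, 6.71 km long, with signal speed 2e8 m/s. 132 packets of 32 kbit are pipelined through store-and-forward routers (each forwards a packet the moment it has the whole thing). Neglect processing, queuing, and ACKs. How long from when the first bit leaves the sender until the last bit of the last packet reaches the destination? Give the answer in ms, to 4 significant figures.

6.801 ms

Per-hop transmission t_tx = L/R = 32000/640000000 = 0.05 ms.
Per-hop propagation t_prop = 6710/200000000 = 0.03355 ms.
Pipeline fill: first packet needs 3·t_tx to clear all hops; remaining 131 packets each add one t_tx.
Total = (3+132-1)·t_tx + 3·t_prop = 134·0.05 + 3·0.03355 = 6.801 ms.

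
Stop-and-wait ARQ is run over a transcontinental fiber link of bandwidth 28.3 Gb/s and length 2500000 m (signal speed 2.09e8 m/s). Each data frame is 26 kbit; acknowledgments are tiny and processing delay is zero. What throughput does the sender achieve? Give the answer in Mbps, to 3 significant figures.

t_tx = L/R = 26000/28300000000 = 9.18728e-07 s.
t_prop = 2500000/209000000 = 0.0119617 s; RTT = 0.0239234 s.
Cycle = t_tx + RTT = 0.0239244 s.
Throughput = L / cycle = 26000 / 0.0239244 = 1.09 Mbps.

1.09 Mbps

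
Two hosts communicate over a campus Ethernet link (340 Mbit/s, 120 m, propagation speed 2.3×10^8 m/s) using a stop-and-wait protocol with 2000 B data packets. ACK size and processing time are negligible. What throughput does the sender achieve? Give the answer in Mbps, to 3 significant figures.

t_tx = L/R = 16000/340000000 = 4.70588e-05 s.
t_prop = 120/2.3e+08 = 5.21739e-07 s; RTT = 1.04348e-06 s.
Cycle = t_tx + RTT = 4.81023e-05 s.
Throughput = L / cycle = 16000 / 4.81023e-05 = 333 Mbps.

333 Mbps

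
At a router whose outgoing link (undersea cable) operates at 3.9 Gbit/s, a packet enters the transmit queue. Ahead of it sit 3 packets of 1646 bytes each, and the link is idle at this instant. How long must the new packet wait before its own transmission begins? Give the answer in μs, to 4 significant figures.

10.13 μs

Each queued packet: L/R = 13168/3900000000 = 3.37641 μs.
3 queued → 10.1292 μs.
Queuing delay = 10.13 μs.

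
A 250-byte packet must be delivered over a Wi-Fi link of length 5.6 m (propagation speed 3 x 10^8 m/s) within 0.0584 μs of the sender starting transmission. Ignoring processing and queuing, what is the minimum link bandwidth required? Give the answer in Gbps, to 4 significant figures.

L = 2000 bits.
Propagation delay = 5.6 / 300000000 = 0.0186667 μs.
Transmission budget = 0.0584 − 0.0186667 = 0.0397333 μs.
R ≥ L / t_tx = 2000 bits / 3.97333e-08 s = 50.34 Gbps.

50.34 Gbps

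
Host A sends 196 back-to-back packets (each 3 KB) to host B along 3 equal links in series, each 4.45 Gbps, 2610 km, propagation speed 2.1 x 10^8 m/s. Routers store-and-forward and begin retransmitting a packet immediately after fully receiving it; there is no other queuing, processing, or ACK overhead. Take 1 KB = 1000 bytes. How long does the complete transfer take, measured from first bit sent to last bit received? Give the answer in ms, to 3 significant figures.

Per-hop transmission t_tx = L/R = 24000/4450000000 = 0.00539326 ms.
Per-hop propagation t_prop = 2610000/210000000 = 12.4286 ms.
Pipeline fill: first packet needs 3·t_tx to clear all hops; remaining 195 packets each add one t_tx.
Total = (3+196-1)·t_tx + 3·t_prop = 198·0.00539326 + 3·12.4286 = 38.4 ms.

38.4 ms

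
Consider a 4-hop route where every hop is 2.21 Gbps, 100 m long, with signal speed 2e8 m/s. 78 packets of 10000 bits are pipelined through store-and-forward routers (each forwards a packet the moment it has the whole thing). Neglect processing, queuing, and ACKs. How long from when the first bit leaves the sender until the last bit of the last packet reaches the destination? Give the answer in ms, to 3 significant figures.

0.369 ms

Per-hop transmission t_tx = L/R = 10000/2210000000 = 0.00452489 ms.
Per-hop propagation t_prop = 100/200000000 = 0.0005 ms.
Pipeline fill: first packet needs 4·t_tx to clear all hops; remaining 77 packets each add one t_tx.
Total = (4+78-1)·t_tx + 4·t_prop = 81·0.00452489 + 4·0.0005 = 0.369 ms.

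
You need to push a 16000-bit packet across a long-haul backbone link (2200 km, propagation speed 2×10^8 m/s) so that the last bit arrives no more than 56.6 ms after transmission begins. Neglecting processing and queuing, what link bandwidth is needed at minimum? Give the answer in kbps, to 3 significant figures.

Propagation delay = 2200000 / 200000000 = 11 ms.
Transmission budget = 56.6 − 11 = 45.6 ms.
R ≥ L / t_tx = 16000 bits / 0.0456 s = 351 kbps.

351 kbps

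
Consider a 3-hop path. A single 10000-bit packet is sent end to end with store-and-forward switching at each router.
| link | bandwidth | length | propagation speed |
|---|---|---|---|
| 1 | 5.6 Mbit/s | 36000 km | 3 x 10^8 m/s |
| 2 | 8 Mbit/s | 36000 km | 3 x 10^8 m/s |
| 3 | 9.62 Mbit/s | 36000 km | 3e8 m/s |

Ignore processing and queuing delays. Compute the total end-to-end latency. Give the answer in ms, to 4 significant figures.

Transmission delays (L/R per hop): 1.78571, 1.25, 1.0395 ms; sum = 4.07522 ms.
Propagation delays (d/s per hop): 120, 120, 120 ms; sum = 360 ms.
End-to-end = 364.1 ms.

364.1 ms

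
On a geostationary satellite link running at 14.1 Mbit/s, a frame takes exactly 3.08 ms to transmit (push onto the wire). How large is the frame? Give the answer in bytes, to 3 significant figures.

L = R × t_tx = 14100000 b/s × 0.00308 s = 43428 bits.
In bytes: 43428 / 8 = 5430 bytes.

5430 bytes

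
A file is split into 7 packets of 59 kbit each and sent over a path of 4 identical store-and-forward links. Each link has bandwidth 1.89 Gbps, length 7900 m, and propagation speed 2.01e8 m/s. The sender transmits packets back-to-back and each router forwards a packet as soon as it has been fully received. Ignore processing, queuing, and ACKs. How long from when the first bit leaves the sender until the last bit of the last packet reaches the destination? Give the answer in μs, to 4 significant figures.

Per-hop transmission t_tx = L/R = 59000/1890000000 = 31.2169 μs.
Per-hop propagation t_prop = 7900/2.01e+08 = 39.3035 μs.
Pipeline fill: first packet needs 4·t_tx to clear all hops; remaining 6 packets each add one t_tx.
Total = (4+7-1)·t_tx + 4·t_prop = 10·31.2169 + 4·39.3035 = 469.4 μs.

469.4 μs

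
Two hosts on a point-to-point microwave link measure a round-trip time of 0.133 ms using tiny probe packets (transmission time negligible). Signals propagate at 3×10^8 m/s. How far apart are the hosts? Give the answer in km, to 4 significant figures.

19.95 km

One-way propagation = RTT/2 = 0.0665 ms.
d = s × t = 300000000 × 6.65e-05 = 19.95 km.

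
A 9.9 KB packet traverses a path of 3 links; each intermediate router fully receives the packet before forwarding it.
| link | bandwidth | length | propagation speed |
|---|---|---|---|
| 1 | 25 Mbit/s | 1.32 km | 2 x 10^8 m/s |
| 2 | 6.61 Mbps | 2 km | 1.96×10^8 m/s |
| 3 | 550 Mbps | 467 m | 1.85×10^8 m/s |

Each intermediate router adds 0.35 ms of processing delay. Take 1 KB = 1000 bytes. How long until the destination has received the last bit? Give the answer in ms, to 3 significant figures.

L = 79200 bits.
Transmission delays (L/R per hop): 3.168, 11.9818, 0.144 ms; sum = 15.2938 ms.
Propagation delays (d/s per hop): 0.0066, 0.0102041, 0.00252432 ms; sum = 0.0193284 ms.
Processing at 2 router(s): 2 × 0.35 ms = 0.7 ms.
End-to-end = 16.0 ms.

16.0 ms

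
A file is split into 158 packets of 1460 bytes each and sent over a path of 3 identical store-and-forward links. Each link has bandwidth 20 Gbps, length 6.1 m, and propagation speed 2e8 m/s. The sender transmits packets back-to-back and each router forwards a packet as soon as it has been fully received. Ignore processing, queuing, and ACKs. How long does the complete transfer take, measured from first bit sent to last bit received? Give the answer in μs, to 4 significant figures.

93.53 μs

Per-hop transmission t_tx = L/R = 11680/20000000000 = 0.584 μs.
Per-hop propagation t_prop = 6.1/200000000 = 0.0305 μs.
Pipeline fill: first packet needs 3·t_tx to clear all hops; remaining 157 packets each add one t_tx.
Total = (3+158-1)·t_tx + 3·t_prop = 160·0.584 + 3·0.0305 = 93.53 μs.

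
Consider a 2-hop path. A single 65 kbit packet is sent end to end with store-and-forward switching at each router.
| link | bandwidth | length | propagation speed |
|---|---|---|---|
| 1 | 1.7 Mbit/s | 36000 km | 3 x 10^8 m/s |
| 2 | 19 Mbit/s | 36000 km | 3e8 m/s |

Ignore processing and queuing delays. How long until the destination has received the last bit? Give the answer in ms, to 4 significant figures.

L = 65000 bits.
Transmission delays (L/R per hop): 38.2353, 3.42105 ms; sum = 41.6563 ms.
Propagation delays (d/s per hop): 120, 120 ms; sum = 240 ms.
End-to-end = 281.7 ms.

281.7 ms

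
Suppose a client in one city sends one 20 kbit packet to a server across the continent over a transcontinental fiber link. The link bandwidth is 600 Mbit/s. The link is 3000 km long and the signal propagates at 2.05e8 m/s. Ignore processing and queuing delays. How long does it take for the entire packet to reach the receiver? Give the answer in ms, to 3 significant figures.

L = 20000 bits.
Transmission delay = L/R = 20000 / 600000000 = 0.0333333 ms.
Propagation delay = d/s = 3000000 m / 2.05e+08 m/s = 14.6341 ms.
Total = 14.7 ms.

14.7 ms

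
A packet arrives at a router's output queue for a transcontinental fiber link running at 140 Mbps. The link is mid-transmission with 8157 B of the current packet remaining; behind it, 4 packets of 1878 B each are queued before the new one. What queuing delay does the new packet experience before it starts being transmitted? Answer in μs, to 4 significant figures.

895.4 μs

Each queued packet: L/R = 15024/140000000 = 107.314 μs.
4 queued → 429.257 μs.
Plus remaining 65256 bits of current packet: 466.114 μs.
Queuing delay = 895.4 μs.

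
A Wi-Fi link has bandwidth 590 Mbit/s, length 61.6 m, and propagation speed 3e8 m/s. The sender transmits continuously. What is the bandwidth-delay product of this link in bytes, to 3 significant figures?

Propagation delay = 61.6 / 300000000 = 2.05333e-07 s.
BDP = R × t_prop = 590000000 × 2.05333e-07 = 121.147 bits.
In bytes: 121.147/8 = 15.1 bytes.

15.1 bytes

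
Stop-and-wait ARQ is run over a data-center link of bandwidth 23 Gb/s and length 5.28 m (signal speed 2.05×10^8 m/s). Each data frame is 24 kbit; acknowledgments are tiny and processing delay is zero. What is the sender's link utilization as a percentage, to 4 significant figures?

95.30 %

t_tx = L/R = 24000/23000000000 = 1.04348e-06 s.
t_prop = 5.28/2.05e+08 = 2.57561e-08 s; RTT = 5.15122e-08 s.
Cycle = t_tx + RTT = 1.09499e-06 s.
Utilization = t_tx / cycle = 1.04348e-06/1.09499e-06 = 95.30 %.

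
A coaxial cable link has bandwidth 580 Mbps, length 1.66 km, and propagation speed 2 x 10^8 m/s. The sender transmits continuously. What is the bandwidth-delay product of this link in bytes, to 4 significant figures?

601.8 bytes

Propagation delay = 1660 / 200000000 = 8.3e-06 s.
BDP = R × t_prop = 580000000 × 8.3e-06 = 4814 bits.
In bytes: 4814/8 = 601.8 bytes.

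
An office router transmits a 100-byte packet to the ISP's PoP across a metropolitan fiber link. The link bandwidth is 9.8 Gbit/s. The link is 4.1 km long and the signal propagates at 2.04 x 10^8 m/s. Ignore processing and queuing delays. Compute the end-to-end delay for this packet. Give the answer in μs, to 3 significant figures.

20.2 μs

L = 100 × 8 = 800 bits.
Transmission delay = L/R = 800 / 9800000000 = 0.0816327 μs.
Propagation delay = d/s = 4100 m / 204000000 m/s = 20.098 μs.
Total = 20.2 μs.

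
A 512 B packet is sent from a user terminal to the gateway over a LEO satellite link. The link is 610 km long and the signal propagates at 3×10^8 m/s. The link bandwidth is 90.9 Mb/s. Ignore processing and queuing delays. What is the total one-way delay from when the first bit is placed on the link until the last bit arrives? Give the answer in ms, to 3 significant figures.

2.08 ms

L = 512 × 8 = 4096 bits.
Transmission delay = L/R = 4096 / 90900000 = 0.0450605 ms.
Propagation delay = d/s = 610000 m / 300000000 m/s = 2.03333 ms.
Total = 2.08 ms.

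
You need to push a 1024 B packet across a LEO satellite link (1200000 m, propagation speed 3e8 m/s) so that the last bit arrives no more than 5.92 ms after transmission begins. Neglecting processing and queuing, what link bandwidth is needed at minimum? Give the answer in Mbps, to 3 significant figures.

L = 8192 bits.
Propagation delay = 1200000 / 300000000 = 4 ms.
Transmission budget = 5.92 − 4 = 1.92 ms.
R ≥ L / t_tx = 8192 bits / 0.00192 s = 4.27 Mbps.

4.27 Mbps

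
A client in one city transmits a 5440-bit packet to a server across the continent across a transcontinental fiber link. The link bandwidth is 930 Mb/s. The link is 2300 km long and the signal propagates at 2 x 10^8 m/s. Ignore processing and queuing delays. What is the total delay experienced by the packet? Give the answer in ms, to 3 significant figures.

Transmission delay = L/R = 5440 / 930000000 = 0.00584946 ms.
Propagation delay = d/s = 2300000 m / 200000000 m/s = 11.5 ms.
Total = 11.5 ms.

11.5 ms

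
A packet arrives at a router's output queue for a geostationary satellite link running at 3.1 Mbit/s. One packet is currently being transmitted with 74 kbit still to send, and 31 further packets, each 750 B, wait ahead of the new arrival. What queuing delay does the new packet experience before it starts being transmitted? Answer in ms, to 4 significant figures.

83.87 ms

Each queued packet: L/R = 6000/3100000 = 1.93548 ms.
31 queued → 60 ms.
Plus remaining 74000 bits of current packet: 23.871 ms.
Queuing delay = 83.87 ms.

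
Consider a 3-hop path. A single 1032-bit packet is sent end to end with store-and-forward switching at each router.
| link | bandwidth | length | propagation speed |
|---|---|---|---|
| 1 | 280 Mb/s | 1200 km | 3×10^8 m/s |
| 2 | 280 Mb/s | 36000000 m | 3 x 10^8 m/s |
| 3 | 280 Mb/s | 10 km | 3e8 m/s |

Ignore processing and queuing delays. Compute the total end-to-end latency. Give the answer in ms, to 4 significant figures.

124.0 ms

Transmission delay per hop = L/R = 1032/280000000 = 0.00368571 ms; 3 hops → 0.0110571 ms.
Propagation delays (d/s per hop): 4, 120, 0.0333333 ms; sum = 124.033 ms.
End-to-end = 124.0 ms.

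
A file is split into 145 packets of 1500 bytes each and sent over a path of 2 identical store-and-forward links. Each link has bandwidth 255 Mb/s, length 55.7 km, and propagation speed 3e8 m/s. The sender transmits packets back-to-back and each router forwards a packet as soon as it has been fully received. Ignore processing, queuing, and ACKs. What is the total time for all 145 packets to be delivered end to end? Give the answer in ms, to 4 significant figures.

Per-hop transmission t_tx = L/R = 12000/255000000 = 0.0470588 ms.
Per-hop propagation t_prop = 55700/300000000 = 0.185667 ms.
Pipeline fill: first packet needs 2·t_tx to clear all hops; remaining 144 packets each add one t_tx.
Total = (2+145-1)·t_tx + 2·t_prop = 146·0.0470588 + 2·0.185667 = 7.242 ms.

7.242 ms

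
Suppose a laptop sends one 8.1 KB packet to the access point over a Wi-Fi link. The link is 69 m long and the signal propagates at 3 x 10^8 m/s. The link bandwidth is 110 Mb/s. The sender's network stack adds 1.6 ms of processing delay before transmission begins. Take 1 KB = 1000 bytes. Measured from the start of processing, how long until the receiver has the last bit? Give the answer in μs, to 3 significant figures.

2190 μs

L = 64800 bits.
Transmission delay = L/R = 64800 / 110000000 = 589.091 μs.
Propagation delay = d/s = 69 m / 300000000 m/s = 0.23 μs.
Plus processing delay 1.6 ms = 1600 μs.
Total = 2190 μs.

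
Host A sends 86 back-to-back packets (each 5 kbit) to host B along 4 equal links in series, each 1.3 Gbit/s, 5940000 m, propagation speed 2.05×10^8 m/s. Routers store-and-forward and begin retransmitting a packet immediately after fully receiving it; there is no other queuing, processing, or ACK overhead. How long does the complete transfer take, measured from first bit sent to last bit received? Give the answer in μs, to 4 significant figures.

116200 μs

Per-hop transmission t_tx = L/R = 5000/1300000000 = 3.84615 μs.
Per-hop propagation t_prop = 5940000/2.05e+08 = 28975.6 μs.
Pipeline fill: first packet needs 4·t_tx to clear all hops; remaining 85 packets each add one t_tx.
Total = (4+86-1)·t_tx + 4·t_prop = 89·3.84615 + 4·28975.6 = 116200 μs.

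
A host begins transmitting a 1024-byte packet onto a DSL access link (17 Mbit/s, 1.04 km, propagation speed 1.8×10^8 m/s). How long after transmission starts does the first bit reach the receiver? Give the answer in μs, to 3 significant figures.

5.78 μs

First bit experiences only propagation delay: d/s = 1040/180000000 = 5.78 μs.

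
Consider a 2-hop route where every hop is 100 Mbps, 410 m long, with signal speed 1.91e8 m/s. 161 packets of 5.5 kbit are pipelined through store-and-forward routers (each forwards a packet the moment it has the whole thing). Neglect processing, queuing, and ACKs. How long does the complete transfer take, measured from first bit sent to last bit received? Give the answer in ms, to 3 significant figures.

8.91 ms

Per-hop transmission t_tx = L/R = 5500/100000000 = 0.055 ms.
Per-hop propagation t_prop = 410/191000000 = 0.0021466 ms.
Pipeline fill: first packet needs 2·t_tx to clear all hops; remaining 160 packets each add one t_tx.
Total = (2+161-1)·t_tx + 2·t_prop = 162·0.055 + 2·0.0021466 = 8.91 ms.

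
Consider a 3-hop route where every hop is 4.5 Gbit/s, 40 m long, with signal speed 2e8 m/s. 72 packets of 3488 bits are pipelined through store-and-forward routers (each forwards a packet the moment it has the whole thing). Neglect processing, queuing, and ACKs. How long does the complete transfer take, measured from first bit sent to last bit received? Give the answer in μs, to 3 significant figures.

58.0 μs

Per-hop transmission t_tx = L/R = 3488/4500000000 = 0.775111 μs.
Per-hop propagation t_prop = 40/200000000 = 0.2 μs.
Pipeline fill: first packet needs 3·t_tx to clear all hops; remaining 71 packets each add one t_tx.
Total = (3+72-1)·t_tx + 3·t_prop = 74·0.775111 + 3·0.2 = 58.0 μs.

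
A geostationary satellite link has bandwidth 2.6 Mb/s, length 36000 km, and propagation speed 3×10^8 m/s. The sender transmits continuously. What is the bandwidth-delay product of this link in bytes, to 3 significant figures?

Propagation delay = 36000000 / 300000000 = 0.12 s.
BDP = R × t_prop = 2600000 × 0.12 = 312000 bits.
In bytes: 312000/8 = 39000 bytes.

39000 bytes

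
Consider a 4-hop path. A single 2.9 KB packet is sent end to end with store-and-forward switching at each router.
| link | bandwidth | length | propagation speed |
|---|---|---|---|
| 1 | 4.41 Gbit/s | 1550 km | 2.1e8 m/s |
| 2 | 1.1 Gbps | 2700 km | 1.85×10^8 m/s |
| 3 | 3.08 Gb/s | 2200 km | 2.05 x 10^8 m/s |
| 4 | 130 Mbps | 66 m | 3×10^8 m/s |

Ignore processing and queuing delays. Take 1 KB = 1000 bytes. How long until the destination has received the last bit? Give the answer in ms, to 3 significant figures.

32.9 ms

L = 23200 bits.
Transmission delays (L/R per hop): 0.00526077, 0.0210909, 0.00753247, 0.178462 ms; sum = 0.212346 ms.
Propagation delays (d/s per hop): 7.38095, 14.5946, 10.7317, 0.00022 ms; sum = 32.7075 ms.
End-to-end = 32.9 ms.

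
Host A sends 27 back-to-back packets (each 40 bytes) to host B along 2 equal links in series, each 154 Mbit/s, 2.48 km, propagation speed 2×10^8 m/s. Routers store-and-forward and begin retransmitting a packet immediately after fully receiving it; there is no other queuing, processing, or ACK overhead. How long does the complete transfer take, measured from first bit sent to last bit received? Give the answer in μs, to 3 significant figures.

Per-hop transmission t_tx = L/R = 320/154000000 = 2.07792 μs.
Per-hop propagation t_prop = 2480/200000000 = 12.4 μs.
Pipeline fill: first packet needs 2·t_tx to clear all hops; remaining 26 packets each add one t_tx.
Total = (2+27-1)·t_tx + 2·t_prop = 28·2.07792 + 2·12.4 = 83.0 μs.

83.0 μs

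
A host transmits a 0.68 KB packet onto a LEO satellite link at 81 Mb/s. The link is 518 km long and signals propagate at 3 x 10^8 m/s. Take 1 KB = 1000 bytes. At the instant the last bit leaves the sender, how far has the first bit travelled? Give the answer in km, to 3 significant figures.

t_tx = L/R = 5440/81000000 = 6.71605e-05 s.
Distance = s × t_tx = 300000000 × 6.71605e-05 = 20.1 km.

20.1 km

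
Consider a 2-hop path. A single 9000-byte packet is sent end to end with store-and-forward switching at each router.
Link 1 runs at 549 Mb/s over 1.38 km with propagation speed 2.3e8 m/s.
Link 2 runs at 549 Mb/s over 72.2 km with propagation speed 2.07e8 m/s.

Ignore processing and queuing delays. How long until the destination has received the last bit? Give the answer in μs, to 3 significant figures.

L = 9000 × 8 = 72000 bits.
Transmission delay per hop = L/R = 72000/549000000 = 131.148 μs; 2 hops → 262.295 μs.
Propagation delays (d/s per hop): 6, 348.792 μs; sum = 354.792 μs.
End-to-end = 617 μs.

617 μs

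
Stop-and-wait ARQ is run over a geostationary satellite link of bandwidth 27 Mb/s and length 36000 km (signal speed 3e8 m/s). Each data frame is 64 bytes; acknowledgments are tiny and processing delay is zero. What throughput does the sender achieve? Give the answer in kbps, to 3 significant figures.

2.13 kbps

t_tx = L/R = 512/27000000 = 1.8963e-05 s.
t_prop = 36000000/300000000 = 0.12 s; RTT = 0.24 s.
Cycle = t_tx + RTT = 0.240019 s.
Throughput = L / cycle = 512 / 0.240019 = 2.13 kbps.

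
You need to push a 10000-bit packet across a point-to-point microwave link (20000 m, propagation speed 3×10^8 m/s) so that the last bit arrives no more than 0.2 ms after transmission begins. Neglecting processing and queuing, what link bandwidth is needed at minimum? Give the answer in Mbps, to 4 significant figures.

Propagation delay = 20000 / 300000000 = 0.0666667 ms.
Transmission budget = 0.2 − 0.0666667 = 0.133333 ms.
R ≥ L / t_tx = 10000 bits / 0.000133333 s = 75.00 Mbps.

75.00 Mbps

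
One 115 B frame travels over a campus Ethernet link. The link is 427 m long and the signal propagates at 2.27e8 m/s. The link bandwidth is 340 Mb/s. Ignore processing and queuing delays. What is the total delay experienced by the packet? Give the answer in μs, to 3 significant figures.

L = 115 × 8 = 920 bits.
Transmission delay = L/R = 920 / 340000000 = 2.70588 μs.
Propagation delay = d/s = 427 m / 227000000 m/s = 1.88106 μs.
Total = 4.59 μs.

4.59 μs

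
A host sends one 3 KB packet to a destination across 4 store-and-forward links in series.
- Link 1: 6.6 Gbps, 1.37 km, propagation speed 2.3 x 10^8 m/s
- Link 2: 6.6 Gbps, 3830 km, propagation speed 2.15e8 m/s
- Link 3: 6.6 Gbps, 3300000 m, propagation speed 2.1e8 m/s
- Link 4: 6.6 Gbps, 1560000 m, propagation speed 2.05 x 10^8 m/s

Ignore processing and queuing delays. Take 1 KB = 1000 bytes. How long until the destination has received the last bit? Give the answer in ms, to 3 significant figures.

41.2 ms

L = 24000 bits.
Transmission delay per hop = L/R = 24000/6600000000 = 0.00363636 ms; 4 hops → 0.0145455 ms.
Propagation delays (d/s per hop): 0.00595652, 17.814, 15.7143, 7.60976 ms; sum = 41.144 ms.
End-to-end = 41.2 ms.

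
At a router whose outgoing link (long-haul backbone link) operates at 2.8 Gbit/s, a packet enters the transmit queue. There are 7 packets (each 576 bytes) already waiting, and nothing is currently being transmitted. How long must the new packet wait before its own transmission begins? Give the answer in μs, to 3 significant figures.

11.5 μs

Each queued packet: L/R = 4608/2800000000 = 1.64571 μs.
7 queued → 11.52 μs.
Queuing delay = 11.5 μs.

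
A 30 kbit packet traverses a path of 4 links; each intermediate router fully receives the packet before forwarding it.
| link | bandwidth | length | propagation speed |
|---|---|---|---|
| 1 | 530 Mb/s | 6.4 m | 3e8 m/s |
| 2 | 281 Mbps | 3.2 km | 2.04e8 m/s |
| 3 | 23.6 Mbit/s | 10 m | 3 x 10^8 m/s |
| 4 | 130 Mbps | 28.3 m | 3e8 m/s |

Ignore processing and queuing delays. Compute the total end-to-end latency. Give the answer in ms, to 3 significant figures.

1.68 ms

L = 30000 bits.
Transmission delays (L/R per hop): 0.0566038, 0.106762, 1.27119, 0.230769 ms; sum = 1.66532 ms.
Propagation delays (d/s per hop): 2.13333e-05, 0.0156863, 3.33333e-05, 9.43333e-05 ms; sum = 0.0158353 ms.
End-to-end = 1.68 ms.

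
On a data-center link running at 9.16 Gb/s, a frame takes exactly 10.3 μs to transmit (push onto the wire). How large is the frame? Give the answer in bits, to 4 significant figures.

L = R × t_tx = 9160000000 b/s × 1.03e-05 s = 94348 bits.

94350 bits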